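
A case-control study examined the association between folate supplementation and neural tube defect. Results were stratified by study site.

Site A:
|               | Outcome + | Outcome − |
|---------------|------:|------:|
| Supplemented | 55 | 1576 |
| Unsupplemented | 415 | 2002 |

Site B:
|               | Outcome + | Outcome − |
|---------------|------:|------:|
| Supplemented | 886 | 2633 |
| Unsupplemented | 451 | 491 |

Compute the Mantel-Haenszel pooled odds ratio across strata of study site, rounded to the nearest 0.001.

0.292

OR_MH = Σ(aᵢdᵢ/nᵢ) / Σ(bᵢcᵢ/nᵢ), where nᵢ is the stratum total.
Stratum 1 (Site A): n = 4048; a·d/n = 55·2002/4048 = 27.2011; b·c/n = 1576·415/4048 = 161.5711
Stratum 2 (Site B): n = 4461; a·d/n = 886·491/4461 = 97.5176; b·c/n = 2633·451/4461 = 266.1921
OR_MH = (27.2011 + 97.5176) / (161.5711 + 266.1921) = 124.7187 / 427.7633 = 0.29156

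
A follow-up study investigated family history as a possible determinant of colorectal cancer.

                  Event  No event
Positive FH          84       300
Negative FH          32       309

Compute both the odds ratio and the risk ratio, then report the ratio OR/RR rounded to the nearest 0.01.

Cells: a = 84, b = 300, c = 32, d = 309.
OR = (84·309)/(300·32) = 25956/9600 = 2.70375
Risk in exposed = 84/384 = 0.21875; risk in unexposed = 32/341 = 0.09384; RR = 2.33105
OR/RR = 2.70375 / 2.33105 = 1.15988
The outcome is not rare, so the OR lies further from 1 than the RR.

1.16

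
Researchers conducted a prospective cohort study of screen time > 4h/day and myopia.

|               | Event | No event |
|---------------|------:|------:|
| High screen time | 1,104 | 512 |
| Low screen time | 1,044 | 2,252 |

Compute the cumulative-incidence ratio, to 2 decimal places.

Cells: a = 1104, b = 512, c = 1044, d = 2252.
Risk in exposed = 1104/1616 = 0.68317; risk in unexposed = 1044/3296 = 0.31675.
RR = 0.68317 / 0.31675 = 2.15682
The risk among the exposed is 2.16 times that among the unexposed.

2.16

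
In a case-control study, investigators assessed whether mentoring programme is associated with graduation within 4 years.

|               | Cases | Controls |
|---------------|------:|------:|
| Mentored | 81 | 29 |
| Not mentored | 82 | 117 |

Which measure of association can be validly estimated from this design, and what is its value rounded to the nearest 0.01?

3.99

Cells: a = 81, b = 29, c = 82, d = 117.
This is a case-control study: participants were sampled on outcome status, so risks in the source population cannot be estimated directly — relative risk is not valid here. The odds ratio is the appropriate measure.
OR = (a·d)/(b·c) = (81 × 117) / (29 × 82) = 9477 / 2378 = 3.98528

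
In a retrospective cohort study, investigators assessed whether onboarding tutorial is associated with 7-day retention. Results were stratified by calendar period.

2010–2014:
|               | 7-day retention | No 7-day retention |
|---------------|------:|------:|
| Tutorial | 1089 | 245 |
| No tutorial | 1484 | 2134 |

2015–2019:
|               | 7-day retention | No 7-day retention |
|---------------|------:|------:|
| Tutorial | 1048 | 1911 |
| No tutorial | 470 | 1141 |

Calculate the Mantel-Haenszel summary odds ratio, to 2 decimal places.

OR_MH = Σ(aᵢdᵢ/nᵢ) / Σ(bᵢcᵢ/nᵢ), where nᵢ is the stratum total.
Stratum 1 (2010–2014): n = 4952; a·d/n = 1089·2134/4952 = 469.2904; b·c/n = 245·1484/4952 = 73.4208
Stratum 2 (2015–2019): n = 4570; a·d/n = 1048·1141/4570 = 261.6560; b·c/n = 1911·470/4570 = 196.5361
OR_MH = (469.2904 + 261.6560) / (73.4208 + 196.5361) = 730.9464 / 269.9569 = 2.70764

2.71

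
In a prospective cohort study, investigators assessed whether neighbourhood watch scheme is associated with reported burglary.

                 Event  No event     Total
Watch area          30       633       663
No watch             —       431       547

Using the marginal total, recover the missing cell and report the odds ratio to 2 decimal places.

The missing cell is in the unexposed row: 547 − 431 = 116.
So a = 30, b = 633, c = 116, d = 431.
OR = (a·d)/(b·c) = (30 × 431) / (633 × 116) = 12930 / 73428 = 0.17609

0.18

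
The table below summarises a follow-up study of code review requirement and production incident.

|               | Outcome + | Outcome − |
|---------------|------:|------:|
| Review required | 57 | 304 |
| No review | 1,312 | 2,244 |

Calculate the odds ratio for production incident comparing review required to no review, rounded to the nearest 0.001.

0.321

Cells: a = 57, b = 304, c = 1312, d = 2244.
OR = (a·d)/(b·c) = (57 × 2244) / (304 × 1312) = 127908 / 398848 = 0.32069
Exposure is associated with lower odds of production incident (OR = 0.32 < 1).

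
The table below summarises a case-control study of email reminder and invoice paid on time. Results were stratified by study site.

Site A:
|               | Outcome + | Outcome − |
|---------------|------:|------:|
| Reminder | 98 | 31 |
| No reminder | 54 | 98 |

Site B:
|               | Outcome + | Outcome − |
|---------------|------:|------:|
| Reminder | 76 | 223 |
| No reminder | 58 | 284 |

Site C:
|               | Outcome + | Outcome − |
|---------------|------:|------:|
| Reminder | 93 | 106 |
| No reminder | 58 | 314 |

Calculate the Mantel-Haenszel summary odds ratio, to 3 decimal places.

3.225

OR_MH = Σ(aᵢdᵢ/nᵢ) / Σ(bᵢcᵢ/nᵢ), where nᵢ is the stratum total.
Stratum 1 (Site A): n = 281; a·d/n = 98·98/281 = 34.1779; b·c/n = 31·54/281 = 5.9573
Stratum 2 (Site B): n = 641; a·d/n = 76·284/641 = 33.6724; b·c/n = 223·58/641 = 20.1778
Stratum 3 (Site C): n = 571; a·d/n = 93·314/571 = 51.1419; b·c/n = 106·58/571 = 10.7671
OR_MH = (34.1779 + 33.6724 + 51.1419) / (5.9573 + 20.1778 + 10.7671) = 118.9922 / 36.9022 = 3.22453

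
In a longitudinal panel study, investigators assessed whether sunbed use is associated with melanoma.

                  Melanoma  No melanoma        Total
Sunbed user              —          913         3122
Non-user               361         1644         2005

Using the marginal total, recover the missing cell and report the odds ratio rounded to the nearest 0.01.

The missing cell is in the exposed row: 3122 − 913 = 2209.
So a = 2209, b = 913, c = 361, d = 1644.
OR = (a·d)/(b·c) = (2209 × 1644) / (913 × 361) = 3631596 / 329593 = 11.01843

11.02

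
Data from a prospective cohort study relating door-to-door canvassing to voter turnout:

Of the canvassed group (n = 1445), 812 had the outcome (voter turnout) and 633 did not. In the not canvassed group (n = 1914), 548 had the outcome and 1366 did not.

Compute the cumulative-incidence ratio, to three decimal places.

From the description: a = 812, b = 633, c = 548, d = 1366.
Risk in exposed = 812/1445 = 0.56194; risk in unexposed = 548/1914 = 0.28631.
RR = 0.56194 / 0.28631 = 1.96268
The risk among the exposed is 1.96 times that among the unexposed.

1.963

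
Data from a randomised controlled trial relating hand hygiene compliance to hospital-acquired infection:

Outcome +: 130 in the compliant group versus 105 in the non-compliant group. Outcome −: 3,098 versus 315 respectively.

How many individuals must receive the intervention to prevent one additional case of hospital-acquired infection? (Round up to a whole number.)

5

Risk in treated group = 130/3228 = 0.04027; risk in control = 105/420 = 0.25000.
Absolute risk reduction = 0.25000 − 0.04027 = 0.20973
NNT = 1 / ARR = 1 / 0.20973 = 4.768 → round up → 5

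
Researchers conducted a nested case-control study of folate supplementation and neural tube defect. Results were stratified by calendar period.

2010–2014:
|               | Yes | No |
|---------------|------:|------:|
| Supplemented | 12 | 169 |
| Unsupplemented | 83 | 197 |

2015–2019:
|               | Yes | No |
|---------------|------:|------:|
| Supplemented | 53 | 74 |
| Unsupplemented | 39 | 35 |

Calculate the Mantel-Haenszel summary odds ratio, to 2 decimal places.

OR_MH = Σ(aᵢdᵢ/nᵢ) / Σ(bᵢcᵢ/nᵢ), where nᵢ is the stratum total.
Stratum 1 (2010–2014): n = 461; a·d/n = 12·197/461 = 5.1280; b·c/n = 169·83/461 = 30.4273
Stratum 2 (2015–2019): n = 201; a·d/n = 53·35/201 = 9.2289; b·c/n = 74·39/201 = 14.3582
OR_MH = (5.1280 + 9.2289) / (30.4273 + 14.3582) = 14.3568 / 44.7855 = 0.32057

0.32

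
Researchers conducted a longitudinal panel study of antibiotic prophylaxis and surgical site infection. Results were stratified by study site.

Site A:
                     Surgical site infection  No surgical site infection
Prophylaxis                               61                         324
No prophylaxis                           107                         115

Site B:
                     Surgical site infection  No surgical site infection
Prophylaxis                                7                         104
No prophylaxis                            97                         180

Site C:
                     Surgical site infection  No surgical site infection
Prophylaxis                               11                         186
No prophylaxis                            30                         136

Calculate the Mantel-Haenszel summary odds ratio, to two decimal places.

0.19

OR_MH = Σ(aᵢdᵢ/nᵢ) / Σ(bᵢcᵢ/nᵢ), where nᵢ is the stratum total.
Stratum 1 (Site A): n = 607; a·d/n = 61·115/607 = 11.5568; b·c/n = 324·107/607 = 57.1137
Stratum 2 (Site B): n = 388; a·d/n = 7·180/388 = 3.2474; b·c/n = 104·97/388 = 26.0000
Stratum 3 (Site C): n = 363; a·d/n = 11·136/363 = 4.1212; b·c/n = 186·30/363 = 15.3719
OR_MH = (11.5568 + 3.2474 + 4.1212) / (57.1137 + 26.0000 + 15.3719) = 18.9255 / 98.4856 = 0.19216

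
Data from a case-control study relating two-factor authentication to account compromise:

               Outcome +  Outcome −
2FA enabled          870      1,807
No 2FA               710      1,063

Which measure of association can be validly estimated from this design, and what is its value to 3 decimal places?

Cells: a = 870, b = 1807, c = 710, d = 1063.
This is a case-control study: participants were sampled on outcome status, so risks in the source population cannot be estimated directly — relative risk is not valid here. The odds ratio is the appropriate measure.
OR = (a·d)/(b·c) = (870 × 1063) / (1807 × 710) = 924810 / 1282970 = 0.72084

0.721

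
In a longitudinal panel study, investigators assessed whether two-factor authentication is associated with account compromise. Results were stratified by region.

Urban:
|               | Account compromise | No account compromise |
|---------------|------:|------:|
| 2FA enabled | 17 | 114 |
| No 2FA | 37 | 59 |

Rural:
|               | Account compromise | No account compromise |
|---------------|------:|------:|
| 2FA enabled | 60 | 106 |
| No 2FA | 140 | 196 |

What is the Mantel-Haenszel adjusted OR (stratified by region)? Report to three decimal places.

0.578

OR_MH = Σ(aᵢdᵢ/nᵢ) / Σ(bᵢcᵢ/nᵢ), where nᵢ is the stratum total.
Stratum 1 (Urban): n = 227; a·d/n = 17·59/227 = 4.4185; b·c/n = 114·37/227 = 18.5815
Stratum 2 (Rural): n = 502; a·d/n = 60·196/502 = 23.4263; b·c/n = 106·140/502 = 29.5618
OR_MH = (4.4185 + 23.4263) / (18.5815 + 29.5618) = 27.8448 / 48.1433 = 0.57837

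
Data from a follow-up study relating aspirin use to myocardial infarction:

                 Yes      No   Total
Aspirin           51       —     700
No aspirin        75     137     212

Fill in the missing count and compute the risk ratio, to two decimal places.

The missing cell is in the exposed row: 700 − 51 = 649.
So a = 51, b = 649, c = 75, d = 137.
RR = [a/(a+b)] / [c/(c+d)] = (51/700) / (75/212) = 0.07286/0.35377 = 0.20594

0.21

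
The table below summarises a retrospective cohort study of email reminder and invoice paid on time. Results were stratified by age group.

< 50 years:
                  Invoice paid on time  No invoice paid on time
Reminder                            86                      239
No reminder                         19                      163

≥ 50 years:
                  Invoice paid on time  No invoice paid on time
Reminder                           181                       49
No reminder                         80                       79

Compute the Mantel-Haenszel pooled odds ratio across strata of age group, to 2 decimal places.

3.38

OR_MH = Σ(aᵢdᵢ/nᵢ) / Σ(bᵢcᵢ/nᵢ), where nᵢ is the stratum total.
Stratum 1 (< 50 years): n = 507; a·d/n = 86·163/507 = 27.6489; b·c/n = 239·19/507 = 8.9566
Stratum 2 (≥ 50 years): n = 389; a·d/n = 181·79/389 = 36.7584; b·c/n = 49·80/389 = 10.0771
OR_MH = (27.6489 + 36.7584) / (8.9566 + 10.0771) = 64.4073 / 19.0337 = 3.38385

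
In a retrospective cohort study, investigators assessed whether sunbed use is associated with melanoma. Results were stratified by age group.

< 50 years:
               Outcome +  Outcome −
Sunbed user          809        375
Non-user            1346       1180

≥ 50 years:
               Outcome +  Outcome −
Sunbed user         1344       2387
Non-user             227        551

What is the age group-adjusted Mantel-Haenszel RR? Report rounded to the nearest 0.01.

RR_MH = Σ(aᵢ·n₀ᵢ/nᵢ) / Σ(cᵢ·n₁ᵢ/nᵢ), with n₁ᵢ = aᵢ+bᵢ (exposed), n₀ᵢ = cᵢ+dᵢ (unexposed), nᵢ = n₁ᵢ+n₀ᵢ.
Stratum 1 (< 50 years): n₁ = 1184, n₀ = 2526, n = 3710; a·n₀/n = 809·2526/3710 = 550.8178; c·n₁/n = 1346·1184/3710 = 429.5590
Stratum 2 (≥ 50 years): n₁ = 3731, n₀ = 778, n = 4509; a·n₀/n = 1344·778/4509 = 231.8989; c·n₁/n = 227·3731/4509 = 187.8326
RR_MH = (550.8178 + 231.8989) / (429.5590 + 187.8326) = 782.7167 / 617.3916 = 1.26778

1.27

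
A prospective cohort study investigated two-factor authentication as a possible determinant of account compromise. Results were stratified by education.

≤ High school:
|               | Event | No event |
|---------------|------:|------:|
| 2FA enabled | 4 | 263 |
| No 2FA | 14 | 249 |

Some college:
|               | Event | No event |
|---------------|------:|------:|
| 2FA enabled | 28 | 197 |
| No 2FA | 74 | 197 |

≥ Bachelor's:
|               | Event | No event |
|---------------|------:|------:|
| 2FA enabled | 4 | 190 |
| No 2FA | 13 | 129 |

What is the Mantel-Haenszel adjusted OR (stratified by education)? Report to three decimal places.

0.333

OR_MH = Σ(aᵢdᵢ/nᵢ) / Σ(bᵢcᵢ/nᵢ), where nᵢ is the stratum total.
Stratum 1 (≤ High school): n = 530; a·d/n = 4·249/530 = 1.8792; b·c/n = 263·14/530 = 6.9472
Stratum 2 (Some college): n = 496; a·d/n = 28·197/496 = 11.1210; b·c/n = 197·74/496 = 29.3911
Stratum 3 (≥ Bachelor's): n = 336; a·d/n = 4·129/336 = 1.5357; b·c/n = 190·13/336 = 7.3512
OR_MH = (1.8792 + 11.1210 + 1.5357) / (6.9472 + 29.3911 + 7.3512) = 14.5359 / 43.6895 = 0.33271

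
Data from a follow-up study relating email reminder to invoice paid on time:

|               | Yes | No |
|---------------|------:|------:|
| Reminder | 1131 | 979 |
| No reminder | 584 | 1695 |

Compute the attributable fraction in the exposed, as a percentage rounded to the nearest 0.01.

Cells: a = 1131, b = 979, c = 584, d = 1695.
Risk in exposed = 1131/2110 = 0.53602; risk in unexposed = 584/2279 = 0.25625.
RR = 0.53602/0.25625 = 2.09176
AR% = (RR − 1)/RR × 100 = (2.09176 − 1)/2.09176 × 100 = 52.1933%

52.19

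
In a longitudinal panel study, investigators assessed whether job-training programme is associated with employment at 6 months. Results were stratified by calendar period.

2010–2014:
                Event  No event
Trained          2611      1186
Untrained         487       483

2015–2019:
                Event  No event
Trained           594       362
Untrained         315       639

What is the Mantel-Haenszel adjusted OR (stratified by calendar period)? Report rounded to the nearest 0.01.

OR_MH = Σ(aᵢdᵢ/nᵢ) / Σ(bᵢcᵢ/nᵢ), where nᵢ is the stratum total.
Stratum 1 (2010–2014): n = 4767; a·d/n = 2611·483/4767 = 264.5507; b·c/n = 1186·487/4767 = 121.1626
Stratum 2 (2015–2019): n = 1910; a·d/n = 594·639/1910 = 198.7257; b·c/n = 362·315/1910 = 59.7016
OR_MH = (264.5507 + 198.7257) / (121.1626 + 59.7016) = 463.2763 / 180.8641 = 2.56146

2.56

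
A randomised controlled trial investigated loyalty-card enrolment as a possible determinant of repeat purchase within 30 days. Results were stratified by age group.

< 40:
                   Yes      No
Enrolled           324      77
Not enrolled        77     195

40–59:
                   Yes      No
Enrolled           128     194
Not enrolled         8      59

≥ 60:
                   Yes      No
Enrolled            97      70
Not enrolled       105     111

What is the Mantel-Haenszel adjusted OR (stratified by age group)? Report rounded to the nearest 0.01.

OR_MH = Σ(aᵢdᵢ/nᵢ) / Σ(bᵢcᵢ/nᵢ), where nᵢ is the stratum total.
Stratum 1 (< 40): n = 673; a·d/n = 324·195/673 = 93.8782; b·c/n = 77·77/673 = 8.8098
Stratum 2 (40–59): n = 389; a·d/n = 128·59/389 = 19.4139; b·c/n = 194·8/389 = 3.9897
Stratum 3 (≥ 60): n = 383; a·d/n = 97·111/383 = 28.1123; b·c/n = 70·105/383 = 19.1906
OR_MH = (93.8782 + 19.4139 + 28.1123) / (8.8098 + 3.9897 + 19.1906) = 141.4043 / 31.9901 = 4.42025

4.42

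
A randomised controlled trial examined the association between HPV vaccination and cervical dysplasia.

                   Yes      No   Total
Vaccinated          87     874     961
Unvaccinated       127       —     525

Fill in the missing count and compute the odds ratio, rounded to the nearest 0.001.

0.312

The missing cell is in the unexposed row: 525 − 127 = 398.
So a = 87, b = 874, c = 127, d = 398.
OR = (a·d)/(b·c) = (87 × 398) / (874 × 127) = 34626 / 110998 = 0.31195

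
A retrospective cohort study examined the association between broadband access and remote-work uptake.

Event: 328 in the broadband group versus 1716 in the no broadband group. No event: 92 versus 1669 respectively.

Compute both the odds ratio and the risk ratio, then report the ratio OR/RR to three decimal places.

2.251

From the description: a = 328, b = 92, c = 1716, d = 1669.
OR = (328·1669)/(92·1716) = 547432/157872 = 3.46757
Risk in exposed = 328/420 = 0.78095; risk in unexposed = 1716/3385 = 0.50694; RR = 1.54052
OR/RR = 3.46757 / 1.54052 = 2.25092
The outcome is not rare, so the OR lies further from 1 than the RR.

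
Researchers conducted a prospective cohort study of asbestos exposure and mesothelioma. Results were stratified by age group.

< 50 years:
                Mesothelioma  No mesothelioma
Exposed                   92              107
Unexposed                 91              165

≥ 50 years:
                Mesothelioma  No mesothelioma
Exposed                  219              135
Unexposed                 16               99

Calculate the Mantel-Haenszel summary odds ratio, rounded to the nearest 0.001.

3.061

OR_MH = Σ(aᵢdᵢ/nᵢ) / Σ(bᵢcᵢ/nᵢ), where nᵢ is the stratum total.
Stratum 1 (< 50 years): n = 455; a·d/n = 92·165/455 = 33.3626; b·c/n = 107·91/455 = 21.4000
Stratum 2 (≥ 50 years): n = 469; a·d/n = 219·99/469 = 46.2281; b·c/n = 135·16/469 = 4.6055
OR_MH = (33.3626 + 46.2281) / (21.4000 + 4.6055) = 79.5908 / 26.0055 = 3.06053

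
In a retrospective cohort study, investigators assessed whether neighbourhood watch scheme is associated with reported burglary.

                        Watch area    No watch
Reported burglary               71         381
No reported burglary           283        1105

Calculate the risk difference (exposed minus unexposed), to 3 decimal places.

Reading the table with exposure as columns: a = 71 (Watch area, case), b = 283 (Watch area, non-case), c = 381 (No watch, case), d = 1105.
Risk in exposed = 71/354 = 0.200565; risk in unexposed = 381/1486 = 0.256393.
Risk difference = 0.200565 − 0.256393 = -0.055828

-0.056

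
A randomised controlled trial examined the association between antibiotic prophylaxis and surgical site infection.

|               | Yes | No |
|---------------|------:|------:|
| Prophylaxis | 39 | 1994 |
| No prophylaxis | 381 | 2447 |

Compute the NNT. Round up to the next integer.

9

Risk in treated group = 39/2033 = 0.01918; risk in control = 381/2828 = 0.13472.
Absolute risk reduction = 0.13472 − 0.01918 = 0.11554
NNT = 1 / ARR = 1 / 0.11554 = 8.655 → round up → 9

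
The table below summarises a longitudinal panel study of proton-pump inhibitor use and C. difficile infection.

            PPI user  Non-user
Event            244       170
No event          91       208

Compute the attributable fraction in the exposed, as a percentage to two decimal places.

Reading the table with exposure as columns: a = 244 (PPI user, case), b = 91 (PPI user, non-case), c = 170 (Non-user, case), d = 208.
Risk in exposed = 244/335 = 0.72836; risk in unexposed = 170/378 = 0.44974.
RR = 0.72836/0.44974 = 1.61953
AR% = (RR − 1)/RR × 100 = (1.61953 − 1)/1.61953 × 100 = 38.2535%

38.25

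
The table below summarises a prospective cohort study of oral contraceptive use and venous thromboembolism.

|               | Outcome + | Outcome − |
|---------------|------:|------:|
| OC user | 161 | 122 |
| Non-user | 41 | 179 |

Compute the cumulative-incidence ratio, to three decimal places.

Cells: a = 161, b = 122, c = 41, d = 179.
Risk in exposed = 161/283 = 0.56890; risk in unexposed = 41/220 = 0.18636.
RR = 0.56890 / 0.18636 = 3.05266
The risk among the exposed is 3.05 times that among the unexposed.

3.053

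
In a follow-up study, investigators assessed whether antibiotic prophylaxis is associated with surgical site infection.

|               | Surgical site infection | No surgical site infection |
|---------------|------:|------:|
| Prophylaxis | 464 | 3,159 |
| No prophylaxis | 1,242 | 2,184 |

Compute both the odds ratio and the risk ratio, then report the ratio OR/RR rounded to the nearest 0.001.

0.731

Cells: a = 464, b = 3159, c = 1242, d = 2184.
OR = (464·2184)/(3159·1242) = 1013376/3923478 = 0.25829
Risk in exposed = 464/3623 = 0.12807; risk in unexposed = 1242/3426 = 0.36252; RR = 0.35328
OR/RR = 0.25829 / 0.35328 = 0.73111
The outcome is not rare, so the OR lies further from 1 than the RR.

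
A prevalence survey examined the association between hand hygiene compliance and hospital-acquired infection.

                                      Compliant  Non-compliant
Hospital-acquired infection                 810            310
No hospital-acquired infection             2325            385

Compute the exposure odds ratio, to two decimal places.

0.43

Reading the table with exposure as columns: a = 810 (Compliant, case), b = 2325 (Compliant, non-case), c = 310 (Non-compliant, case), d = 385.
OR = (a·d)/(b·c) = (810 × 385) / (2325 × 310) = 311850 / 720750 = 0.43267
Exposure is associated with lower odds of hospital-acquired infection (OR = 0.43 < 1).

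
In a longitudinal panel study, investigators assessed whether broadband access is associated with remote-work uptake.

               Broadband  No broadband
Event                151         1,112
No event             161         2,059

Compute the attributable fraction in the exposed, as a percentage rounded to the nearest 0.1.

Reading the table with exposure as columns: a = 151 (Broadband, case), b = 161 (Broadband, non-case), c = 1112 (No broadband, case), d = 2059.
Risk in exposed = 151/312 = 0.48397; risk in unexposed = 1112/3171 = 0.35068.
RR = 0.48397/0.35068 = 1.38011
AR% = (RR − 1)/RR × 100 = (1.38011 − 1)/1.38011 × 100 = 27.5420%

27.5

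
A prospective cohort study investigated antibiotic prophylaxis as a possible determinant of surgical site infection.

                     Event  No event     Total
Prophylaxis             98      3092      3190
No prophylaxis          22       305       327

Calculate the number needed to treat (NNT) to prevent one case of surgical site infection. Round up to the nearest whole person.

Risk in treated group = 98/3190 = 0.03072; risk in control = 22/327 = 0.06728.
Absolute risk reduction = 0.06728 − 0.03072 = 0.03656
NNT = 1 / ARR = 1 / 0.03656 = 27.354 → round up → 28

28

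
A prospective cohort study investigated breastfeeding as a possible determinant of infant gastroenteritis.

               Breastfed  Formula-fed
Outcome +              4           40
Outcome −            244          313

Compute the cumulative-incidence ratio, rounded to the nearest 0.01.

Reading the table with exposure as columns: a = 4 (Breastfed, case), b = 244 (Breastfed, non-case), c = 40 (Formula-fed, case), d = 313.
Risk in exposed = 4/248 = 0.01613; risk in unexposed = 40/353 = 0.11331.
RR = 0.01613 / 0.11331 = 0.14234
The risk is 86% lower among the exposed than among the unexposed.

0.14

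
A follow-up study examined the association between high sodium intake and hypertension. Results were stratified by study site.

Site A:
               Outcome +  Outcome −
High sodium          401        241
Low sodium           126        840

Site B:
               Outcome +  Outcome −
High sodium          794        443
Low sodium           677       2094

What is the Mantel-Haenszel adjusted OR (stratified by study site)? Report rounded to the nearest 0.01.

OR_MH = Σ(aᵢdᵢ/nᵢ) / Σ(bᵢcᵢ/nᵢ), where nᵢ is the stratum total.
Stratum 1 (Site A): n = 1608; a·d/n = 401·840/1608 = 209.4776; b·c/n = 241·126/1608 = 18.8843
Stratum 2 (Site B): n = 4008; a·d/n = 794·2094/4008 = 414.8293; b·c/n = 443·677/4008 = 74.8281
OR_MH = (209.4776 + 414.8293) / (18.8843 + 74.8281) = 624.3070 / 93.7124 = 6.66194

6.66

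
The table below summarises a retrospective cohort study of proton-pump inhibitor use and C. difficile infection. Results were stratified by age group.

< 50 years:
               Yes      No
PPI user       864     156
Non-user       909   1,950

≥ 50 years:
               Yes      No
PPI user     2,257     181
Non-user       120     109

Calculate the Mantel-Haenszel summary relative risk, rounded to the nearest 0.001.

RR_MH = Σ(aᵢ·n₀ᵢ/nᵢ) / Σ(cᵢ·n₁ᵢ/nᵢ), with n₁ᵢ = aᵢ+bᵢ (exposed), n₀ᵢ = cᵢ+dᵢ (unexposed), nᵢ = n₁ᵢ+n₀ᵢ.
Stratum 1 (< 50 years): n₁ = 1020, n₀ = 2859, n = 3879; a·n₀/n = 864·2859/3879 = 636.8074; c·n₁/n = 909·1020/3879 = 239.0255
Stratum 2 (≥ 50 years): n₁ = 2438, n₀ = 229, n = 2667; a·n₀/n = 2257·229/2667 = 193.7957; c·n₁/n = 120·2438/2667 = 109.6963
RR_MH = (636.8074 + 193.7957) / (239.0255 + 109.6963) = 830.6031 / 348.7218 = 2.38185

2.382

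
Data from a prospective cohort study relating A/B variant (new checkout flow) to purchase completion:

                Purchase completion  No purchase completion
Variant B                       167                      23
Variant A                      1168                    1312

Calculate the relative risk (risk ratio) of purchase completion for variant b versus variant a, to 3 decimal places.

Cells: a = 167, b = 23, c = 1168, d = 1312.
Risk in exposed = 167/190 = 0.87895; risk in unexposed = 1168/2480 = 0.47097.
RR = 0.87895 / 0.47097 = 1.86626
The risk among the exposed is 1.87 times that among the unexposed.

1.866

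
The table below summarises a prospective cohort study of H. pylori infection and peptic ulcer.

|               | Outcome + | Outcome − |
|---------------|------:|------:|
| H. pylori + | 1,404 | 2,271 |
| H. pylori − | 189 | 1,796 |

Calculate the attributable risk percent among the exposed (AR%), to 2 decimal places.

Cells: a = 1404, b = 2271, c = 189, d = 1796.
Risk in exposed = 1404/3675 = 0.38204; risk in unexposed = 189/1985 = 0.09521.
RR = 0.38204/0.09521 = 4.01244
AR% = (RR − 1)/RR × 100 = (4.01244 − 1)/4.01244 × 100 = 75.0775%

75.08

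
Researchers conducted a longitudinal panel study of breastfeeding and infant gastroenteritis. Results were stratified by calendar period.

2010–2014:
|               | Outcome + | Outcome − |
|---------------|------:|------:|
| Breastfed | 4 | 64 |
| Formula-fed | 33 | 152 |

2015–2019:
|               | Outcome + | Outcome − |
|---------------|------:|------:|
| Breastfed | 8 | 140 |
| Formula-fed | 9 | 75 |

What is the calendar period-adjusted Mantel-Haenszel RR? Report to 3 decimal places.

0.398

RR_MH = Σ(aᵢ·n₀ᵢ/nᵢ) / Σ(cᵢ·n₁ᵢ/nᵢ), with n₁ᵢ = aᵢ+bᵢ (exposed), n₀ᵢ = cᵢ+dᵢ (unexposed), nᵢ = n₁ᵢ+n₀ᵢ.
Stratum 1 (2010–2014): n₁ = 68, n₀ = 185, n = 253; a·n₀/n = 4·185/253 = 2.9249; c·n₁/n = 33·68/253 = 8.8696
Stratum 2 (2015–2019): n₁ = 148, n₀ = 84, n = 232; a·n₀/n = 8·84/232 = 2.8966; c·n₁/n = 9·148/232 = 5.7414
RR_MH = (2.9249 + 2.8966) / (8.8696 + 5.7414) = 5.8215 / 14.6109 = 0.39843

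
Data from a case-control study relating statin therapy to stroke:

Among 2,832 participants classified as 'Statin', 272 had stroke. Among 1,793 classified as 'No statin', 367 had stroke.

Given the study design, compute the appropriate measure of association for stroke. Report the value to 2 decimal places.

0.41

From the description: a = 272, b = 2560, c = 367, d = 1426.
This is a case-control study: participants were sampled on outcome status, so risks in the source population cannot be estimated directly — relative risk is not valid here. The odds ratio is the appropriate measure.
OR = (a·d)/(b·c) = (272 × 1426) / (2560 × 367) = 387872 / 939520 = 0.41284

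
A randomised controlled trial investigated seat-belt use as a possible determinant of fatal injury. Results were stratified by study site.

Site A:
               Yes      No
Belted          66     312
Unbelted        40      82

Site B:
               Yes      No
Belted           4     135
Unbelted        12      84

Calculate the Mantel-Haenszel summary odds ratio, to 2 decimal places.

OR_MH = Σ(aᵢdᵢ/nᵢ) / Σ(bᵢcᵢ/nᵢ), where nᵢ is the stratum total.
Stratum 1 (Site A): n = 500; a·d/n = 66·82/500 = 10.8240; b·c/n = 312·40/500 = 24.9600
Stratum 2 (Site B): n = 235; a·d/n = 4·84/235 = 1.4298; b·c/n = 135·12/235 = 6.8936
OR_MH = (10.8240 + 1.4298) / (24.9600 + 6.8936) = 12.2538 / 31.8536 = 0.38469

0.38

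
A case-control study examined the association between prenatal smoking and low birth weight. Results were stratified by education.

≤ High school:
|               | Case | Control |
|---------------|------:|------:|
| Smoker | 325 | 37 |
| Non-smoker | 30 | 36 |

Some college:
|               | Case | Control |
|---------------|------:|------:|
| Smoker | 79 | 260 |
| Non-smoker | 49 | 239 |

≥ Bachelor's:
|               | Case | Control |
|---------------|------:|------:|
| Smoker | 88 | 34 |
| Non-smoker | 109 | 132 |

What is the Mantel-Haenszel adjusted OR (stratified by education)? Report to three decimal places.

OR_MH = Σ(aᵢdᵢ/nᵢ) / Σ(bᵢcᵢ/nᵢ), where nᵢ is the stratum total.
Stratum 1 (≤ High school): n = 428; a·d/n = 325·36/428 = 27.3364; b·c/n = 37·30/428 = 2.5935
Stratum 2 (Some college): n = 627; a·d/n = 79·239/627 = 30.1132; b·c/n = 260·49/627 = 20.3190
Stratum 3 (≥ Bachelor's): n = 363; a·d/n = 88·132/363 = 32.0000; b·c/n = 34·109/363 = 10.2094
OR_MH = (27.3364 + 30.1132 + 32.0000) / (2.5935 + 20.3190 + 10.2094) = 89.4497 / 33.1218 = 2.70063

2.701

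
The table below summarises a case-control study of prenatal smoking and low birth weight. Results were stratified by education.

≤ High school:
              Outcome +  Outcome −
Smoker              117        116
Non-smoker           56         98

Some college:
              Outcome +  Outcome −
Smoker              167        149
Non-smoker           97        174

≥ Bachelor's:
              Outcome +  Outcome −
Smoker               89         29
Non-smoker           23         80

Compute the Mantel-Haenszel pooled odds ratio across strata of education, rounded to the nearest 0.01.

2.51

OR_MH = Σ(aᵢdᵢ/nᵢ) / Σ(bᵢcᵢ/nᵢ), where nᵢ is the stratum total.
Stratum 1 (≤ High school): n = 387; a·d/n = 117·98/387 = 29.6279; b·c/n = 116·56/387 = 16.7855
Stratum 2 (Some college): n = 587; a·d/n = 167·174/587 = 49.5026; b·c/n = 149·97/587 = 24.6218
Stratum 3 (≥ Bachelor's): n = 221; a·d/n = 89·80/221 = 32.2172; b·c/n = 29·23/221 = 3.0181
OR_MH = (29.6279 + 49.5026 + 32.2172) / (16.7855 + 24.6218 + 3.0181) = 111.3477 / 44.4254 = 2.50639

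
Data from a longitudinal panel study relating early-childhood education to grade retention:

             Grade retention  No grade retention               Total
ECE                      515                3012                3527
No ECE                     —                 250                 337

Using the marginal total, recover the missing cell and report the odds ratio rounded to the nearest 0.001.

0.491

The missing cell is in the unexposed row: 337 − 250 = 87.
So a = 515, b = 3012, c = 87, d = 250.
OR = (a·d)/(b·c) = (515 × 250) / (3012 × 87) = 128750 / 262044 = 0.49133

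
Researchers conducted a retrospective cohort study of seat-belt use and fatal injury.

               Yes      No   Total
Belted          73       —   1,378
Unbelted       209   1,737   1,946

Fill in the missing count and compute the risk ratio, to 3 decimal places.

The missing cell is in the exposed row: 1378 − 73 = 1305.
So a = 73, b = 1305, c = 209, d = 1737.
RR = [a/(a+b)] / [c/(c+d)] = (73/1378) / (209/1946) = 0.05298/0.10740 = 0.49325

0.493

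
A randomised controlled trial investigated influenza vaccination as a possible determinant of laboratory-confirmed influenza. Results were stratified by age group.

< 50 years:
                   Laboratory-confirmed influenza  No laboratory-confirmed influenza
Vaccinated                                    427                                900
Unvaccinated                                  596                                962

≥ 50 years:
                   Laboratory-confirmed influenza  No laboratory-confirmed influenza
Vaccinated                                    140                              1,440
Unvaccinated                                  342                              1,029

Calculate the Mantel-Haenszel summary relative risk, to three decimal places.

RR_MH = Σ(aᵢ·n₀ᵢ/nᵢ) / Σ(cᵢ·n₁ᵢ/nᵢ), with n₁ᵢ = aᵢ+bᵢ (exposed), n₀ᵢ = cᵢ+dᵢ (unexposed), nᵢ = n₁ᵢ+n₀ᵢ.
Stratum 1 (< 50 years): n₁ = 1327, n₀ = 1558, n = 2885; a·n₀/n = 427·1558/2885 = 230.5948; c·n₁/n = 596·1327/2885 = 274.1393
Stratum 2 (≥ 50 years): n₁ = 1580, n₀ = 1371, n = 2951; a·n₀/n = 140·1371/2951 = 65.0424; c·n₁/n = 342·1580/2951 = 183.1108
RR_MH = (230.5948 + 65.0424) / (274.1393 + 183.1108) = 295.6372 / 457.2502 = 0.64655

0.647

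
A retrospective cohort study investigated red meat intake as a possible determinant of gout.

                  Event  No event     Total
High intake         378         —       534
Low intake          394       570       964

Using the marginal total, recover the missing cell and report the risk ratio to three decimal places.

The missing cell is in the exposed row: 534 − 378 = 156.
So a = 378, b = 156, c = 394, d = 570.
RR = [a/(a+b)] / [c/(c+d)] = (378/534) / (394/964) = 0.70787/0.40871 = 1.73193

1.732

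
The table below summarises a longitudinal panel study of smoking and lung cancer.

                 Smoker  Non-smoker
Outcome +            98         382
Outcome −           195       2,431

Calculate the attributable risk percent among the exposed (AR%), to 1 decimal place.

Reading the table with exposure as columns: a = 98 (Smoker, case), b = 195 (Smoker, non-case), c = 382 (Non-smoker, case), d = 2431.
Risk in exposed = 98/293 = 0.33447; risk in unexposed = 382/2813 = 0.13580.
RR = 0.33447/0.13580 = 2.46300
AR% = (RR − 1)/RR × 100 = (2.46300 − 1)/2.46300 × 100 = 59.3991%

59.4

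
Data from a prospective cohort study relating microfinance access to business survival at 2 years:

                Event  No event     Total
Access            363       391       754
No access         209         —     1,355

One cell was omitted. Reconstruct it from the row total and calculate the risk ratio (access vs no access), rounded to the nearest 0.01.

3.12

The missing cell is in the unexposed row: 1355 − 209 = 1146.
So a = 363, b = 391, c = 209, d = 1146.
RR = [a/(a+b)] / [c/(c+d)] = (363/754) / (209/1355) = 0.48143/0.15424 = 3.12125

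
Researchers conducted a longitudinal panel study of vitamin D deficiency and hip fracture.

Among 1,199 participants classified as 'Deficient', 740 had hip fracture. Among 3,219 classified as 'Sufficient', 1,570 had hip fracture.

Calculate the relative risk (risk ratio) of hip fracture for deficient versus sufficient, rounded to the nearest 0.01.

From the description: a = 740, b = 459, c = 1570, d = 1649.
Risk in exposed = 740/1199 = 0.61718; risk in unexposed = 1570/3219 = 0.48773.
RR = 0.61718 / 0.48773 = 1.26542
The risk among the exposed is 1.27 times that among the unexposed.

1.27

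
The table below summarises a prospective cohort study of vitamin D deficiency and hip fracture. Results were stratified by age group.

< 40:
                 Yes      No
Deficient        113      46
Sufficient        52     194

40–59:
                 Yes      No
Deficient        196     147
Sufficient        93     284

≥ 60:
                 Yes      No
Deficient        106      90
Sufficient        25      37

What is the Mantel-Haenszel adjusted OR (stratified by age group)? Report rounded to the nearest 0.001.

4.362

OR_MH = Σ(aᵢdᵢ/nᵢ) / Σ(bᵢcᵢ/nᵢ), where nᵢ is the stratum total.
Stratum 1 (< 40): n = 405; a·d/n = 113·194/405 = 54.1284; b·c/n = 46·52/405 = 5.9062
Stratum 2 (40–59): n = 720; a·d/n = 196·284/720 = 77.3111; b·c/n = 147·93/720 = 18.9875
Stratum 3 (≥ 60): n = 258; a·d/n = 106·37/258 = 15.2016; b·c/n = 90·25/258 = 8.7209
OR_MH = (54.1284 + 77.3111 + 15.2016) / (5.9062 + 18.9875 + 8.7209) = 146.6411 / 33.6146 = 4.36242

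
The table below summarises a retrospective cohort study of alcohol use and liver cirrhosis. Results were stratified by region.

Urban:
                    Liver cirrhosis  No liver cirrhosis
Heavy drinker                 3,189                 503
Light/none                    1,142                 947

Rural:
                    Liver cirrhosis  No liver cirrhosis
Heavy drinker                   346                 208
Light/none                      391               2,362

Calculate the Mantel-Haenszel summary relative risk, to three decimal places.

1.812

RR_MH = Σ(aᵢ·n₀ᵢ/nᵢ) / Σ(cᵢ·n₁ᵢ/nᵢ), with n₁ᵢ = aᵢ+bᵢ (exposed), n₀ᵢ = cᵢ+dᵢ (unexposed), nᵢ = n₁ᵢ+n₀ᵢ.
Stratum 1 (Urban): n₁ = 3692, n₀ = 2089, n = 5781; a·n₀/n = 3189·2089/5781 = 1152.3648; c·n₁/n = 1142·3692/5781 = 729.3313
Stratum 2 (Rural): n₁ = 554, n₀ = 2753, n = 3307; a·n₀/n = 346·2753/3307 = 288.0369; c·n₁/n = 391·554/3307 = 65.5017
RR_MH = (1152.3648 + 288.0369) / (729.3313 + 65.5017) = 1440.4017 / 794.8329 = 1.81221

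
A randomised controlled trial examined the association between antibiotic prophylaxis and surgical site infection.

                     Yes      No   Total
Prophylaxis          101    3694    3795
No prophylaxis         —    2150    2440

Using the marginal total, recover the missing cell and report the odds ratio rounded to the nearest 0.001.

0.203

The missing cell is in the unexposed row: 2440 − 2150 = 290.
So a = 101, b = 3694, c = 290, d = 2150.
OR = (a·d)/(b·c) = (101 × 2150) / (3694 × 290) = 217150 / 1071260 = 0.20271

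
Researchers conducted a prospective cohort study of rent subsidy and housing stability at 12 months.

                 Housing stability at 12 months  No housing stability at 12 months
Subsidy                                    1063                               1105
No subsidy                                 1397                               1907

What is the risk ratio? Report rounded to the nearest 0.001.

1.160

Cells: a = 1063, b = 1105, c = 1397, d = 1907.
Risk in exposed = 1063/2168 = 0.49031; risk in unexposed = 1397/3304 = 0.42282.
RR = 0.49031 / 0.42282 = 1.15963
The risk among the exposed is 1.16 times that among the unexposed.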